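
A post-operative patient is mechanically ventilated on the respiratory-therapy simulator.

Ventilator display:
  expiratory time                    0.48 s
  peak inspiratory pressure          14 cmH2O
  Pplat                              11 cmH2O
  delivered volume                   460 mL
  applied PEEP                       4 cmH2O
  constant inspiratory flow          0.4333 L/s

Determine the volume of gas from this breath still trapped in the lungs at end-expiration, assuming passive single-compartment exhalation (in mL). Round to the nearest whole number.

R = (PIP − Pplat)/V̇ = (14 − 11) / 0.4333 = 3.0/0.4333 = 6.924 cmH2O·s/L.
C = Vt/(Pplat − PEEP) = 460.0 / (11 − 4) = 460.0/7.0 = 65.714 mL/cmH2O.
τ = R × C = 6.924 × 0.06571 L/cmH2O = 0.455 s.
Fraction remaining = e^(−Te/τ) = e^(−0.48/0.455) = 0.3482.
Trapped volume = 460.0 × 0.3482 = 160.17 mL.

160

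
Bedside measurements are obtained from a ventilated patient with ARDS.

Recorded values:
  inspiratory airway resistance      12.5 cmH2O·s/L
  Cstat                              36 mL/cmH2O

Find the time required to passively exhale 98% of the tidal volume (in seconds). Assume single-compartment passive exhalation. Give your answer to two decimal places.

1.76

τ = R × C = 12.5 × 36 mL/cmH2O = 12.5 × 0.036 L/cmH2O = 0.45 s.
Exhaled fraction f = 1 − e^(−t/τ) → t = −τ·ln(1 − f) = −0.45·ln(0.02) = 1.76 s.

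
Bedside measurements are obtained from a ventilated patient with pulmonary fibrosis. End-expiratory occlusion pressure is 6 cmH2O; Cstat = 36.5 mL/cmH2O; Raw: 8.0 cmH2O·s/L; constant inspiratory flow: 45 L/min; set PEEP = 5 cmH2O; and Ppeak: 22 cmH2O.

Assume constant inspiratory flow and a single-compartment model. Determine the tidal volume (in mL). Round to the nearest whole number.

365

Flow: 45 L/min ÷ 60 = 0.75 L/s.
Total PEEP = 6 cmH2O (set 5 + intrinsic 1); this is the baseline alveolar pressure.
Equation of motion (constant flow): PIP = Vt/C + R·V̇ + PEEP.
Vt/C = PIP − R·V̇ − PEEP = 22 − 6.0 − 6 = 10.0 cmH2O.
Vt = C × 10.0 = 36.5 × 10.0 = 365.0 mL.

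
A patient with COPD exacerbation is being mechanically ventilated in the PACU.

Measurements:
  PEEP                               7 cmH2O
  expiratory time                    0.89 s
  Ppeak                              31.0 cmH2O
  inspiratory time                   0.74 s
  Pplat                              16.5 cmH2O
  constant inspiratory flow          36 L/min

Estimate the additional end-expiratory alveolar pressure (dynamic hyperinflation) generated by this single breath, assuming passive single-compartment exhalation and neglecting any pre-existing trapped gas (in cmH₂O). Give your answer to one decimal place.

4.3

Flow: 36 L/min ÷ 60 = 0.6 L/s.
Vt = flow × Ti = 0.6 L/s × 0.74 s × 1000 mL/L = 444.0 mL.
R = (PIP − Pplat)/V̇ = (31.0 − 16.5) / 0.6 = 14.5/0.6 = 24.167 cmH2O·s/L.
C = Vt/(Pplat − PEEP) = 444.0 / (16.5 − 7) = 444.0/9.5 = 46.737 mL/cmH2O.
τ = R × C = 24.167 × 0.04674 L/cmH2O = 1.13 s.
Fraction remaining = e^(−Te/τ) = e^(−0.89/1.13) = 0.4549; trapped volume = 444.0 × 0.4549 = 201.98 mL.
Additional alveolar pressure from trapping ≈ V_trapped / C = 201.98 / 46.737 = 4.322 cmH2O.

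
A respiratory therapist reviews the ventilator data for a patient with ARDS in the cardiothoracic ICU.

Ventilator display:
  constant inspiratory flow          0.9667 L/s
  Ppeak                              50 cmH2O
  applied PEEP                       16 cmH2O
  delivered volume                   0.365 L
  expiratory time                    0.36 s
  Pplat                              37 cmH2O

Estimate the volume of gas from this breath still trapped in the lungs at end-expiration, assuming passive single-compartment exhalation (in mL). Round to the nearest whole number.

R = (PIP − Pplat)/V̇ = (50 − 37) / 0.9667 = 13.0/0.9667 = 13.448 cmH2O·s/L.
C = Vt/(Pplat − PEEP) = 365.0 / (37 − 16) = 365.0/21.0 = 17.381 mL/cmH2O.
τ = R × C = 13.448 × 0.01738 L/cmH2O = 0.2337 s.
Fraction remaining = e^(−Te/τ) = e^(−0.36/0.2337) = 0.2143.
Trapped volume = 365.0 × 0.2143 = 78.22 mL.

78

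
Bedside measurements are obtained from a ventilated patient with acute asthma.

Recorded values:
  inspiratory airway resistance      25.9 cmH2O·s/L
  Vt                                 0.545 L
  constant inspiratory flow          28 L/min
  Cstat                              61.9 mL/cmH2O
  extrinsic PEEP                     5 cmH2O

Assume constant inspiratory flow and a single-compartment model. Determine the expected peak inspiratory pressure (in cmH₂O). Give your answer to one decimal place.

Flow: 28 L/min ÷ 60 = 0.4667 L/s.
Equation of motion (constant flow): PIP = Vt/C + R·V̇ + PEEP.
PIP = 545/61.9 + 25.9×0.4667 + 5 = 8.805 + 12.088 + 5 = 25.893 cmH2O.

25.9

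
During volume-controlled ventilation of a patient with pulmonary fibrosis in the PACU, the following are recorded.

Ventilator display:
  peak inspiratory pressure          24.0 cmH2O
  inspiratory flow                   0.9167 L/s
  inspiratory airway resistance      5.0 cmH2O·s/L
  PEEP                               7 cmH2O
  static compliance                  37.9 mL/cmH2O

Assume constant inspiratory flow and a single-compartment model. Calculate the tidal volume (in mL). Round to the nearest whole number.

471

Equation of motion (constant flow): PIP = Vt/C + R·V̇ + PEEP.
Vt/C = PIP − R·V̇ − PEEP = 24.0 − 4.584 − 7 = 12.416 cmH2O.
Vt = C × 12.416 = 37.9 × 12.416 = 470.57 mL.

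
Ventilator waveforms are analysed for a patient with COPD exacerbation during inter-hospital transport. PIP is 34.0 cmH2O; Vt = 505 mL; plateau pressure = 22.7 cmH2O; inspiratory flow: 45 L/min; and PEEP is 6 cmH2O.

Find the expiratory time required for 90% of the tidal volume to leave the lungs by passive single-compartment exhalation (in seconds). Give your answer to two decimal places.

1.05

Flow: 45 L/min ÷ 60 = 0.75 L/s.
R = (PIP − Pplat)/V̇ = (34.0 − 22.7) / 0.75 = 11.3/0.75 = 15.067 cmH2O·s/L.
C = Vt/(Pplat − PEEP) = 505.0 / (22.7 − 6) = 505.0/16.7 = 30.24 mL/cmH2O.
τ = R × C = 15.067 × 0.03024 L/cmH2O = 0.4556 s.
t = −τ·ln(1 − 0.90) = −0.4556·ln(0.1) = 1.049 s.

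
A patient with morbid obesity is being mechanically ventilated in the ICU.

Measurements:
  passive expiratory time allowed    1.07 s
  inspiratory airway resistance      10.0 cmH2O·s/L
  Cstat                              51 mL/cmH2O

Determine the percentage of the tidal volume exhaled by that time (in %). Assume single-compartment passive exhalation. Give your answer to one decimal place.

τ = R × C = 10.0 × 51 mL/cmH2O = 10.0 × 0.051 L/cmH2O = 0.51 s.
Passive exhalation: V(t)/V₀ = e^(−t/τ) = e^(−1.07/0.51) = 0.1227.
Fraction exhaled = 1 − 0.1227 = 0.8773 → 87.73%.

87.7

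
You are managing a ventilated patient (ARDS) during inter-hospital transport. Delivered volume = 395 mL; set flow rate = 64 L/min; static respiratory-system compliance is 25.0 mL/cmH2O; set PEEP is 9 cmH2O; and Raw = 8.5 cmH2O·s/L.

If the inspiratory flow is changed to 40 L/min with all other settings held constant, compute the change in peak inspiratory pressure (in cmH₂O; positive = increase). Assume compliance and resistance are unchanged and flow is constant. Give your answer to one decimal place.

Flow: 64 L/min ÷ 60 = 1.0667 L/s.
New flow: 40 L/min ÷ 60 = 0.6667 L/s.
PIP = Vt/C + R·V̇ + PEEP (constant-flow equation of motion).
Only the resistive term changes: ΔPIP = R × ΔV̇ = 8.5 × (0.6667 − 1.0667) = 8.5 × -0.4 = -3.4 cmH2O.

-3.4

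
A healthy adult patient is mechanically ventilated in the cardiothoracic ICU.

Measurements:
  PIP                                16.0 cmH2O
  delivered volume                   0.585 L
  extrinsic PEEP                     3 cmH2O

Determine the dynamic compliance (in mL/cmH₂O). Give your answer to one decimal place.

Dynamic compliance = Vt / (PIP − PEEP) = 585 / (16.0 − 3) = 585 / 13.0 = 45.0 mL/cmH2O.

45.0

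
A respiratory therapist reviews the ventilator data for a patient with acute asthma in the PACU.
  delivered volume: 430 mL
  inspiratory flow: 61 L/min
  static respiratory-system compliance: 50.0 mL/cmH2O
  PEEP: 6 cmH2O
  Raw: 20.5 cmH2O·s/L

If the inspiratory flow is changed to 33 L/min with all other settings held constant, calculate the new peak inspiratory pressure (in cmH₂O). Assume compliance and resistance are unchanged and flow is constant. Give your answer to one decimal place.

Flow: 61 L/min ÷ 60 = 1.0167 L/s.
New flow: 33 L/min ÷ 60 = 0.55 L/s.
PIP = Vt/C + R·V̇ + PEEP (constant-flow equation of motion).
Only the resistive term changes: ΔPIP = R × ΔV̇ = 20.5 × (0.55 − 1.0167) = 20.5 × -0.4667 = -9.567 cmH2O.
Original PIP = 430/50.0 + 20.5×1.0167 + 6 = 35.442 cmH2O; new PIP = 35.442 + (-9.567) = 25.875 cmH2O.

25.9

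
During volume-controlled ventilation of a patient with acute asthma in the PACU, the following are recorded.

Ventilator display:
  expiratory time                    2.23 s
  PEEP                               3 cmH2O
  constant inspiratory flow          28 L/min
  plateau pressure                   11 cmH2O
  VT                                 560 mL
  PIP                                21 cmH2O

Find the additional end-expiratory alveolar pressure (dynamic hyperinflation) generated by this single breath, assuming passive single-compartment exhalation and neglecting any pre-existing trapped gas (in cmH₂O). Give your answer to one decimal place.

1.8

Flow: 28 L/min ÷ 60 = 0.4667 L/s.
R = (PIP − Pplat)/V̇ = (21 − 11) / 0.4667 = 10.0/0.4667 = 21.427 cmH2O·s/L.
C = Vt/(Pplat − PEEP) = 560.0 / (11 − 3) = 560.0/8.0 = 70.0 mL/cmH2O.
τ = R × C = 21.427 × 0.07 L/cmH2O = 1.5 s.
Fraction remaining = e^(−Te/τ) = e^(−2.23/1.5) = 0.2261; trapped volume = 560.0 × 0.2261 = 126.62 mL.
Additional alveolar pressure from trapping ≈ V_trapped / C = 126.62 / 70.0 = 1.809 cmH2O.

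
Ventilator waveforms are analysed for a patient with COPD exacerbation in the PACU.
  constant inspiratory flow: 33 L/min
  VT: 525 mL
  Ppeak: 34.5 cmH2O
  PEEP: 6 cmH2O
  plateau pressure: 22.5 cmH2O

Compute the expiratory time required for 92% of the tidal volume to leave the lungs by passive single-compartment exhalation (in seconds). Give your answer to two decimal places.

1.75

Flow: 33 L/min ÷ 60 = 0.55 L/s.
R = (PIP − Pplat)/V̇ = (34.5 − 22.5) / 0.55 = 12.0/0.55 = 21.818 cmH2O·s/L.
C = Vt/(Pplat − PEEP) = 525.0 / (22.5 − 6) = 525.0/16.5 = 31.818 mL/cmH2O.
τ = R × C = 21.818 × 0.03182 L/cmH2O = 0.6942 s.
t = −τ·ln(1 − 0.92) = −0.6942·ln(0.08) = 1.753 s.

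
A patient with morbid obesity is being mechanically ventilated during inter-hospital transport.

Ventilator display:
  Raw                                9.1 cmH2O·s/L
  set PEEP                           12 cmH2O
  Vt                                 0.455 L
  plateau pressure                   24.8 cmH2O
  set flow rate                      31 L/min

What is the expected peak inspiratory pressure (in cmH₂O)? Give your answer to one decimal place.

29.5

Flow: 31 L/min ÷ 60 = 0.5167 L/s.
PIP = Pplat + Raw × flow = 24.8 + 9.1 × 0.5167 = 24.8 + 4.702 = 29.502 cmH2O.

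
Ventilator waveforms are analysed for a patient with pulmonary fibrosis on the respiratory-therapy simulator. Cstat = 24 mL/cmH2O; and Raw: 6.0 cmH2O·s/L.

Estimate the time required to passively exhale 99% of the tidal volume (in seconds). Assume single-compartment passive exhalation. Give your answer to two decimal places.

τ = R × C = 6.0 × 24 mL/cmH2O = 6.0 × 0.024 L/cmH2O = 0.144 s.
Exhaled fraction f = 1 − e^(−t/τ) → t = −τ·ln(1 − f) = −0.144·ln(0.01) = 0.6631 s.

0.66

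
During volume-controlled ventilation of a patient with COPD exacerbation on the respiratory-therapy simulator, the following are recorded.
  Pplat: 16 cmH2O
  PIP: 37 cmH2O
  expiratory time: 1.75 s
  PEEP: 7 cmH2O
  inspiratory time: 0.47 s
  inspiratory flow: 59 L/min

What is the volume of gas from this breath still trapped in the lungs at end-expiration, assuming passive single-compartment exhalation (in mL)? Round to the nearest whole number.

Flow: 59 L/min ÷ 60 = 0.9833 L/s.
Vt = flow × Ti = 0.9833 L/s × 0.47 s × 1000 mL/L = 462.15 mL.
R = (PIP − Pplat)/V̇ = (37 − 16) / 0.9833 = 21.0/0.9833 = 21.357 cmH2O·s/L.
C = Vt/(Pplat − PEEP) = 462.15 / (16 − 7) = 462.15/9.0 = 51.35 mL/cmH2O.
τ = R × C = 21.357 × 0.05135 L/cmH2O = 1.097 s.
Fraction remaining = e^(−Te/τ) = e^(−1.75/1.097) = 0.2029.
Trapped volume = 462.15 × 0.2029 = 93.77 mL.

94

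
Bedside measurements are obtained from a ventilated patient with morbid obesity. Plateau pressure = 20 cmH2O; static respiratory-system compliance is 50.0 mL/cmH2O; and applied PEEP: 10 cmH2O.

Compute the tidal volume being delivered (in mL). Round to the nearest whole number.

500

Vt = Cstat × (Pplat − PEEP) = 50.0 × (20 − 10) = 50.0 × 10.0 = 500.0 mL.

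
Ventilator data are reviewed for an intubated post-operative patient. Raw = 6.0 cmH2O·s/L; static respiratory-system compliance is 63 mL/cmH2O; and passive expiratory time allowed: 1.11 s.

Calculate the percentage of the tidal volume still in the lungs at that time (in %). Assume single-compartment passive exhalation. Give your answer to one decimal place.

5.3

τ = R × C = 6.0 × 63 mL/cmH2O = 6.0 × 0.063 L/cmH2O = 0.378 s.
Passive exhalation: V(t)/V₀ = e^(−t/τ) = e^(−1.11/0.378) = 0.05305.
Fraction remaining = 0.05305 → 5.305%.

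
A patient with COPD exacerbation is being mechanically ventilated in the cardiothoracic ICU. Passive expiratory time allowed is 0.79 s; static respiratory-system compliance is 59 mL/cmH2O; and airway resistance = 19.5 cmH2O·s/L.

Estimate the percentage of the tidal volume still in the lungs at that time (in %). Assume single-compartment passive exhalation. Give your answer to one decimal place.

50.3

τ = R × C = 19.5 × 59 mL/cmH2O = 19.5 × 0.059 L/cmH2O = 1.151 s.
Passive exhalation: V(t)/V₀ = e^(−t/τ) = e^(−0.79/1.151) = 0.5034.
Fraction remaining = 0.5034 → 50.34%.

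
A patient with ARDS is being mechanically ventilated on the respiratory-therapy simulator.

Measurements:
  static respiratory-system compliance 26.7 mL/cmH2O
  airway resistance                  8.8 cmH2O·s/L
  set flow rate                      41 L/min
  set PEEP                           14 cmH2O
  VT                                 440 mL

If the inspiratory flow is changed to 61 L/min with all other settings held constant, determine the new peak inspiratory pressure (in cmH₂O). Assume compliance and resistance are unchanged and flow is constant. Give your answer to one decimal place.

39.4

Flow: 41 L/min ÷ 60 = 0.6833 L/s.
New flow: 61 L/min ÷ 60 = 1.0167 L/s.
PIP = Vt/C + R·V̇ + PEEP (constant-flow equation of motion).
Only the resistive term changes: ΔPIP = R × ΔV̇ = 8.8 × (1.0167 − 0.6833) = 8.8 × 0.3334 = 2.934 cmH2O.
Original PIP = 440/26.7 + 8.8×0.6833 + 14 = 36.492 cmH2O; new PIP = 36.492 + (2.934) = 39.426 cmH2O.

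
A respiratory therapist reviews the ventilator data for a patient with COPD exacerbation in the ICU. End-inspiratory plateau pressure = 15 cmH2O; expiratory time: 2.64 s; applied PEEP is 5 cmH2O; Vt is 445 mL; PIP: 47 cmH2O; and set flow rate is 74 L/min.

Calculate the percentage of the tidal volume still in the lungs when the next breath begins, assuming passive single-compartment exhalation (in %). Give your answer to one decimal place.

10.2

Flow: 74 L/min ÷ 60 = 1.2333 L/s.
R = (PIP − Pplat)/V̇ = (47 − 15) / 1.2333 = 32.0/1.2333 = 25.947 cmH2O·s/L.
C = Vt/(Pplat − PEEP) = 445.0 / (15 − 5) = 445.0/10.0 = 44.5 mL/cmH2O.
τ = R × C = 25.947 × 0.0445 L/cmH2O = 1.155 s.
Fraction remaining at end-expiration = e^(−Te/τ) = e^(−2.64/1.155) = 0.1017 → 10.17%.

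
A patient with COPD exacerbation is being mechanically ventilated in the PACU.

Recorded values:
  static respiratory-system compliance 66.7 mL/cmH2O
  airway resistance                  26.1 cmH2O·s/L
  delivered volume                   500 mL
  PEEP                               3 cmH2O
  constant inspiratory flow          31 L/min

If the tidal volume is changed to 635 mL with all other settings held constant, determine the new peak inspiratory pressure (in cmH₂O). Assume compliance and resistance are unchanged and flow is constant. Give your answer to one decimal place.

26.0

Flow: 31 L/min ÷ 60 = 0.5167 L/s.
PIP = Vt/C + R·V̇ + PEEP (constant-flow equation of motion).
Only the elastic term changes: ΔPIP = ΔVt / C = (635 − 500) / 66.7 = 2.024 cmH2O.
Original PIP = 500/66.7 + 26.1×0.5167 + 3 = 23.982 cmH2O; new PIP = 23.982 + (2.024) = 26.006 cmH2O.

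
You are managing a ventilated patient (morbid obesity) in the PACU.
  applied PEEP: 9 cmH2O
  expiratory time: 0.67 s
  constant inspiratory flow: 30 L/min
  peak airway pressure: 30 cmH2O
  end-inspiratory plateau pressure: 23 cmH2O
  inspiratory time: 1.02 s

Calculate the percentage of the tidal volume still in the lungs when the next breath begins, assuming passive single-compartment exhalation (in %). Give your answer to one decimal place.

26.9

Flow: 30 L/min ÷ 60 = 0.5 L/s.
Vt = flow × Ti = 0.5 L/s × 1.02 s × 1000 mL/L = 510.0 mL.
R = (PIP − Pplat)/V̇ = (30 − 23) / 0.5 = 7.0/0.5 = 14.0 cmH2O·s/L.
C = Vt/(Pplat − PEEP) = 510.0 / (23 − 9) = 510.0/14.0 = 36.429 mL/cmH2O.
τ = R × C = 14.0 × 0.03643 L/cmH2O = 0.51 s.
Fraction remaining at end-expiration = e^(−Te/τ) = e^(−0.67/0.51) = 0.2688 → 26.88%.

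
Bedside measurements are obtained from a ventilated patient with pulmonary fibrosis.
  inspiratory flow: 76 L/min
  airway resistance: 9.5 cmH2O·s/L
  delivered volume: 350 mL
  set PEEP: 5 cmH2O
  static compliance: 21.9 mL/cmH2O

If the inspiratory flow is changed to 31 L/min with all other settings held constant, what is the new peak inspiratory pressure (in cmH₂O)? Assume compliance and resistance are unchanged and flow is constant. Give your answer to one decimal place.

25.9

Flow: 76 L/min ÷ 60 = 1.2667 L/s.
New flow: 31 L/min ÷ 60 = 0.5167 L/s.
PIP = Vt/C + R·V̇ + PEEP (constant-flow equation of motion).
Only the resistive term changes: ΔPIP = R × ΔV̇ = 9.5 × (0.5167 − 1.2667) = 9.5 × -0.75 = -7.125 cmH2O.
Original PIP = 350/21.9 + 9.5×1.2667 + 5 = 33.015 cmH2O; new PIP = 33.015 + (-7.125) = 25.89 cmH2O.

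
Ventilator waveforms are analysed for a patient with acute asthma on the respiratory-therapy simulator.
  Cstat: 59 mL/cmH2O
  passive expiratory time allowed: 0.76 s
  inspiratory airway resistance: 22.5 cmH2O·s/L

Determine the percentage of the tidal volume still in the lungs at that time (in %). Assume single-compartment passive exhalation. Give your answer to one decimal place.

56.4

τ = R × C = 22.5 × 59 mL/cmH2O = 22.5 × 0.059 L/cmH2O = 1.328 s.
Passive exhalation: V(t)/V₀ = e^(−t/τ) = e^(−0.76/1.328) = 0.5642.
Fraction remaining = 0.5642 → 56.42%.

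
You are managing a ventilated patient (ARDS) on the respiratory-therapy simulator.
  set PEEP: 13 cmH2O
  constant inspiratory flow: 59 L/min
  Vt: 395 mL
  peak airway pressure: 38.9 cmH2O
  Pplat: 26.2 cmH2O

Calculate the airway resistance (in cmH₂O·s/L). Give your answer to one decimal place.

Flow: 59 L/min ÷ 60 = 0.9833 L/s.
Raw = (PIP − Pplat) / flow = (38.9 − 26.2) / 0.9833 = 12.7 / 0.9833 = 12.916 cmH2O·s/L.

12.9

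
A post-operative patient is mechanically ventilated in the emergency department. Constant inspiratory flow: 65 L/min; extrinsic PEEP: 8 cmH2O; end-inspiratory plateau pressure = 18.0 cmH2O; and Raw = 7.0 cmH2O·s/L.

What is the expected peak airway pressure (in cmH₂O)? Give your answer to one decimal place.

25.6

Flow: 65 L/min ÷ 60 = 1.0833 L/s.
PIP = Pplat + Raw × flow = 18.0 + 7.0 × 1.0833 = 18.0 + 7.583 = 25.583 cmH2O.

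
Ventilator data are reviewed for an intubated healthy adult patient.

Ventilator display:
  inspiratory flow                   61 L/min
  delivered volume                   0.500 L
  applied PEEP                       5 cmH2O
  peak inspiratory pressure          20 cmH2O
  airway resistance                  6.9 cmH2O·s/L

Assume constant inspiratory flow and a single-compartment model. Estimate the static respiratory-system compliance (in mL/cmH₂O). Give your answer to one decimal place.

62.6

Flow: 61 L/min ÷ 60 = 1.0167 L/s.
Equation of motion (constant flow): PIP = Vt/C + R·V̇ + PEEP.
Vt/C = PIP − R·V̇ − PEEP = 20 − 6.9×1.0167 − 5 = 20 − 7.015 − 5 = 7.985 cmH2O.
C = Vt / 7.985 = 500 / 7.985 = 62.617 mL/cmH2O.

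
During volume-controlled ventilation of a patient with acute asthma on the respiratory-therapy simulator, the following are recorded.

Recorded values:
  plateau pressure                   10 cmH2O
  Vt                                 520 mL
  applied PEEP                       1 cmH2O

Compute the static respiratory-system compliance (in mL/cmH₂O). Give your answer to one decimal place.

57.8

Cstat = Vt / (Pplat − PEEP) = 520 / (10 − 1) = 520 / 9.0 = 57.778 mL/cmH2O.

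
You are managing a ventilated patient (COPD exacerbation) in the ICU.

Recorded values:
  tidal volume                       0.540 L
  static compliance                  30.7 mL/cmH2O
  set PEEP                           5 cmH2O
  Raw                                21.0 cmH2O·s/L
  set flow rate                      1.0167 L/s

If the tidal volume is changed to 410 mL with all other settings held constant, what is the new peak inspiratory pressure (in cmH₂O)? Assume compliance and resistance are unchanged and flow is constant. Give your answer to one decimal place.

39.7

PIP = Vt/C + R·V̇ + PEEP (constant-flow equation of motion).
Only the elastic term changes: ΔPIP = ΔVt / C = (410 − 540) / 30.7 = -4.235 cmH2O.
Original PIP = 540/30.7 + 21.0×1.0167 + 5 = 43.94 cmH2O; new PIP = 43.94 + (-4.235) = 39.705 cmH2O.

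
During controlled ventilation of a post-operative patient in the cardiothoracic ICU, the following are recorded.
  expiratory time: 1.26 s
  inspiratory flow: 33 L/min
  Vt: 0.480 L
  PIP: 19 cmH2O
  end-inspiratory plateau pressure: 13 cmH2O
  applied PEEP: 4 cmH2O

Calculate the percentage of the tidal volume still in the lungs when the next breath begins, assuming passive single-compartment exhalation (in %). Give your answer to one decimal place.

11.5

Flow: 33 L/min ÷ 60 = 0.55 L/s.
R = (PIP − Pplat)/V̇ = (19 − 13) / 0.55 = 6.0/0.55 = 10.909 cmH2O·s/L.
C = Vt/(Pplat − PEEP) = 480.0 / (13 − 4) = 480.0/9.0 = 53.333 mL/cmH2O.
τ = R × C = 10.909 × 0.05333 L/cmH2O = 0.5818 s.
Fraction remaining at end-expiration = e^(−Te/τ) = e^(−1.26/0.5818) = 0.1147 → 11.47%.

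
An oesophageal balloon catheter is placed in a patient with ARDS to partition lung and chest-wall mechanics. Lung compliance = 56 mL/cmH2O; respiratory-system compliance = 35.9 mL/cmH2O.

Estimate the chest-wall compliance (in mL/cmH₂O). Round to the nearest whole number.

100

1/Ccw = 1/Crs − 1/CL.
1/Ccw = 1/35.9 − 1/56 = 0.009998.
Ccw = 100.02 mL/cmH2O.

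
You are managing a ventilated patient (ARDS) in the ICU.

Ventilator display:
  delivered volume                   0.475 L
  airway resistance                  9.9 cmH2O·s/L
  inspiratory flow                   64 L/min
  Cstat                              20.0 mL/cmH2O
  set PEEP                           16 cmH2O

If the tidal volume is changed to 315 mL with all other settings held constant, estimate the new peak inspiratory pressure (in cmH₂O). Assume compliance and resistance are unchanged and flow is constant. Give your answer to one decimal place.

Flow: 64 L/min ÷ 60 = 1.0667 L/s.
PIP = Vt/C + R·V̇ + PEEP (constant-flow equation of motion).
Only the elastic term changes: ΔPIP = ΔVt / C = (315 − 475) / 20.0 = -8.0 cmH2O.
Original PIP = 475/20.0 + 9.9×1.0667 + 16 = 50.31 cmH2O; new PIP = 50.31 + (-8.0) = 42.31 cmH2O.

42.3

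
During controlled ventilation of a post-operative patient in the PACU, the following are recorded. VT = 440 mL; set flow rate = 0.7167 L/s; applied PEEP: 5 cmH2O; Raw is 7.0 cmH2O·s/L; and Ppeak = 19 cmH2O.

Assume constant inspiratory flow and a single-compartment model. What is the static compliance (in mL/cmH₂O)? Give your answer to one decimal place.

Equation of motion (constant flow): PIP = Vt/C + R·V̇ + PEEP.
Vt/C = PIP − R·V̇ − PEEP = 19 − 7.0×0.7167 − 5 = 19 − 5.017 − 5 = 8.983 cmH2O.
C = Vt / 8.983 = 440 / 8.983 = 48.981 mL/cmH2O.

49.0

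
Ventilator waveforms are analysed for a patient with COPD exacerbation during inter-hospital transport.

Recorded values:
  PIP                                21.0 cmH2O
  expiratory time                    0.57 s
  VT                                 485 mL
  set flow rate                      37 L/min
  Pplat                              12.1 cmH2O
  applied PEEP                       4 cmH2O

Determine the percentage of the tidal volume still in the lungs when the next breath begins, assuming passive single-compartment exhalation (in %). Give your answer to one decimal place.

51.7

Flow: 37 L/min ÷ 60 = 0.6167 L/s.
R = (PIP − Pplat)/V̇ = (21.0 − 12.1) / 0.6167 = 8.9/0.6167 = 14.432 cmH2O·s/L.
C = Vt/(Pplat − PEEP) = 485.0 / (12.1 − 4) = 485.0/8.1 = 59.877 mL/cmH2O.
τ = R × C = 14.432 × 0.05988 L/cmH2O = 0.8642 s.
Fraction remaining at end-expiration = e^(−Te/τ) = e^(−0.57/0.8642) = 0.5171 → 51.71%.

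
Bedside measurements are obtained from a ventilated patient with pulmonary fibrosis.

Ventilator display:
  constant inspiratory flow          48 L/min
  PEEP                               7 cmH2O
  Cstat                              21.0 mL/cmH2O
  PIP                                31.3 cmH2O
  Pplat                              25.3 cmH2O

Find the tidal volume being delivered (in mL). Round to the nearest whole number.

Vt = Cstat × (Pplat − PEEP) = 21.0 × (25.3 − 7) = 21.0 × 18.3 = 384.3 mL.

384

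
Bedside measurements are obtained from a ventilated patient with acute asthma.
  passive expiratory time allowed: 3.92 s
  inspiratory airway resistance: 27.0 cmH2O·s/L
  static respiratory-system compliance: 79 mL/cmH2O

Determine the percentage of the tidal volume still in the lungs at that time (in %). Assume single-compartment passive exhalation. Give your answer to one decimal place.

τ = R × C = 27.0 × 79 mL/cmH2O = 27.0 × 0.079 L/cmH2O = 2.133 s.
Passive exhalation: V(t)/V₀ = e^(−t/τ) = e^(−3.92/2.133) = 0.1592.
Fraction remaining = 0.1592 → 15.92%.

15.9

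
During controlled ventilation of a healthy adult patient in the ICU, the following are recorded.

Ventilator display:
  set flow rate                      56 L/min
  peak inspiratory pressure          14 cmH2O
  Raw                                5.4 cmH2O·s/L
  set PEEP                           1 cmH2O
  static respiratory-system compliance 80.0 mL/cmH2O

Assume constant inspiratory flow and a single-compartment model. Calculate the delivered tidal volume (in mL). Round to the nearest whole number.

637

Flow: 56 L/min ÷ 60 = 0.9333 L/s.
Equation of motion (constant flow): PIP = Vt/C + R·V̇ + PEEP.
Vt/C = PIP − R·V̇ − PEEP = 14 − 5.04 − 1 = 7.96 cmH2O.
Vt = C × 7.96 = 80.0 × 7.96 = 636.8 mL.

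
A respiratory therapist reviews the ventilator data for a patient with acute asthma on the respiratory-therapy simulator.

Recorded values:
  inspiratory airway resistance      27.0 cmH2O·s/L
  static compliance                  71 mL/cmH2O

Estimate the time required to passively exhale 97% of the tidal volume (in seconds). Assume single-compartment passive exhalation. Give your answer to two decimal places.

τ = R × C = 27.0 × 71 mL/cmH2O = 27.0 × 0.071 L/cmH2O = 1.917 s.
Exhaled fraction f = 1 − e^(−t/τ) → t = −τ·ln(1 − f) = −1.917·ln(0.03) = 6.722 s.

6.72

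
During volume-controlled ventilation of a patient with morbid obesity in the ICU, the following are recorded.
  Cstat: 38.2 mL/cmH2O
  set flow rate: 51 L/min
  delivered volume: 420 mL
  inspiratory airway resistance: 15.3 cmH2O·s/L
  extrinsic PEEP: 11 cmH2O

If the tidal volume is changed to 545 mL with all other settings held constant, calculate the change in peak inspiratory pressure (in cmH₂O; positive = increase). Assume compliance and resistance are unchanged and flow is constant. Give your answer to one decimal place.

PIP = Vt/C + R·V̇ + PEEP (constant-flow equation of motion).
Only the elastic term changes: ΔPIP = ΔVt / C = (545 − 420) / 38.2 = 3.272 cmH2O.

3.3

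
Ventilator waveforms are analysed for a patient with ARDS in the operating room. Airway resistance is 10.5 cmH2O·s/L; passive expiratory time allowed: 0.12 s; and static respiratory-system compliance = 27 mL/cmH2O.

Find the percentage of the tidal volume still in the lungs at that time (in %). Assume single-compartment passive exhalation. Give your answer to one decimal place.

τ = R × C = 10.5 × 27 mL/cmH2O = 10.5 × 0.027 L/cmH2O = 0.2835 s.
Passive exhalation: V(t)/V₀ = e^(−t/τ) = e^(−0.12/0.2835) = 0.6549.
Fraction remaining = 0.6549 → 65.49%.

65.5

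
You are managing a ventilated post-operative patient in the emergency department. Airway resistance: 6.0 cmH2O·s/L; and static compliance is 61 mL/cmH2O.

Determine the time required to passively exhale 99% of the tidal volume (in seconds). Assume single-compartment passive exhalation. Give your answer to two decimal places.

τ = R × C = 6.0 × 61 mL/cmH2O = 6.0 × 0.061 L/cmH2O = 0.366 s.
Exhaled fraction f = 1 − e^(−t/τ) → t = −τ·ln(1 − f) = −0.366·ln(0.01) = 1.685 s.

1.69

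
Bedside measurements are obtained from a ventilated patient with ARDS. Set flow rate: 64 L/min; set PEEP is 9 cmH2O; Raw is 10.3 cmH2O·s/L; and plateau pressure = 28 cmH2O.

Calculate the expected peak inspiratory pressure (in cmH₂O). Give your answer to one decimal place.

39.0

Flow: 64 L/min ÷ 60 = 1.0667 L/s.
PIP = Pplat + Raw × flow = 28 + 10.3 × 1.0667 = 28 + 10.987 = 38.987 cmH2O.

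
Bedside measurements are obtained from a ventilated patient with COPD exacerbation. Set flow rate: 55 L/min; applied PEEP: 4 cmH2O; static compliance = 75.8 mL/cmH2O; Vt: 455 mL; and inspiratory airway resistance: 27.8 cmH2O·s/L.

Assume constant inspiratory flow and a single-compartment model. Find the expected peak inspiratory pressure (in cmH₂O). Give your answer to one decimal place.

35.5

Flow: 55 L/min ÷ 60 = 0.9167 L/s.
Equation of motion (constant flow): PIP = Vt/C + R·V̇ + PEEP.
PIP = 455/75.8 + 27.8×0.9167 + 4 = 6.003 + 25.484 + 4 = 35.487 cmH2O.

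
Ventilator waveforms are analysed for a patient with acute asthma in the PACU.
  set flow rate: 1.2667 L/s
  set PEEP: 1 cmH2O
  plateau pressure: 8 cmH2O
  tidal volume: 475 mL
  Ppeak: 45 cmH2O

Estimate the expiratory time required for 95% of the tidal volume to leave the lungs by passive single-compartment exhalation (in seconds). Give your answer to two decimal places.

5.94

R = (PIP − Pplat)/V̇ = (45 − 8) / 1.2667 = 37.0/1.2667 = 29.21 cmH2O·s/L.
C = Vt/(Pplat − PEEP) = 475.0 / (8 − 1) = 475.0/7.0 = 67.857 mL/cmH2O.
τ = R × C = 29.21 × 0.06786 L/cmH2O = 1.982 s.
t = −τ·ln(1 − 0.95) = −1.982·ln(0.05) = 5.938 s.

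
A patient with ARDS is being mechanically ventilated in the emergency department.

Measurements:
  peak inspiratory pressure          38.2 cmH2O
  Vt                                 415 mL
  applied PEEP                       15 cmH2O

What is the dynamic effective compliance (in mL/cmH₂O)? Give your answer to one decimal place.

17.9

Dynamic compliance = Vt / (PIP − PEEP) = 415 / (38.2 − 15) = 415 / 23.2 = 17.888 mL/cmH2O.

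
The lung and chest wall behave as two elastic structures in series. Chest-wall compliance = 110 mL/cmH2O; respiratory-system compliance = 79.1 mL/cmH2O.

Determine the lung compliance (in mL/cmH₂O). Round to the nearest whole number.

1/CL = 1/Crs − 1/Ccw.
1/CL = 1/79.1 − 1/110 = 0.003551.
CL = 281.61 mL/cmH2O.

282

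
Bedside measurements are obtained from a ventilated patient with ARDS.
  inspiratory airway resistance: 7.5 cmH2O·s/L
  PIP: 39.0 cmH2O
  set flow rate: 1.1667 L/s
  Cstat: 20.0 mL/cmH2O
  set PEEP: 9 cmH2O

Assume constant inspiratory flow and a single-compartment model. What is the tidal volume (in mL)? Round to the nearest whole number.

425

Equation of motion (constant flow): PIP = Vt/C + R·V̇ + PEEP.
Vt/C = PIP − R·V̇ − PEEP = 39.0 − 8.75 − 9 = 21.25 cmH2O.
Vt = C × 21.25 = 20.0 × 21.25 = 425.0 mL.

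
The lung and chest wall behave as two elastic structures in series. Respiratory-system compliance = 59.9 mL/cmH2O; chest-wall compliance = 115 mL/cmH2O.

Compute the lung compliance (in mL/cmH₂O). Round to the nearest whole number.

125

1/CL = 1/Crs − 1/Ccw.
1/CL = 1/59.9 − 1/115 = 0.007999.
CL = 125.02 mL/cmH2O.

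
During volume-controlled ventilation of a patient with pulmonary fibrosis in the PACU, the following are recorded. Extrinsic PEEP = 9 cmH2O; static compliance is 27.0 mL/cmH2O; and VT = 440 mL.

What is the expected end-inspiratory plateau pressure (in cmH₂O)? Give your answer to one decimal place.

Pplat = PEEP + Vt / Cstat = 9 + 440 / 27.0 = 9 + 16.296 = 25.296 cmH2O.

25.3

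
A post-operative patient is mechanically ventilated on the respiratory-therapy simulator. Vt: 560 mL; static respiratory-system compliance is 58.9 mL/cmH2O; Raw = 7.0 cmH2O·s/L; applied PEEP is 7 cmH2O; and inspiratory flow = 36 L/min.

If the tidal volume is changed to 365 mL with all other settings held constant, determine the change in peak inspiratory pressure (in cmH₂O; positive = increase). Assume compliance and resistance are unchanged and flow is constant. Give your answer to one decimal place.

PIP = Vt/C + R·V̇ + PEEP (constant-flow equation of motion).
Only the elastic term changes: ΔPIP = ΔVt / C = (365 − 560) / 58.9 = -3.311 cmH2O.

-3.3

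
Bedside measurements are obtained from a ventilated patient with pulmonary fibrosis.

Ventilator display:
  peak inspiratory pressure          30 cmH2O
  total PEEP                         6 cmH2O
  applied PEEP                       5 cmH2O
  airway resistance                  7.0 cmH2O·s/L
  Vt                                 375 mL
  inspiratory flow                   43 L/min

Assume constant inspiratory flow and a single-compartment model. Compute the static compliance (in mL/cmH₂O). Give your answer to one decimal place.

19.8

Flow: 43 L/min ÷ 60 = 0.7167 L/s.
Total PEEP = 6 cmH2O (set 5 + intrinsic 1); this is the baseline alveolar pressure.
Equation of motion (constant flow): PIP = Vt/C + R·V̇ + PEEP.
Vt/C = PIP − R·V̇ − PEEP = 30 − 7.0×0.7167 − 6 = 30 − 5.017 − 6 = 18.983 cmH2O.
C = Vt / 18.983 = 375 / 18.983 = 19.755 mL/cmH2O.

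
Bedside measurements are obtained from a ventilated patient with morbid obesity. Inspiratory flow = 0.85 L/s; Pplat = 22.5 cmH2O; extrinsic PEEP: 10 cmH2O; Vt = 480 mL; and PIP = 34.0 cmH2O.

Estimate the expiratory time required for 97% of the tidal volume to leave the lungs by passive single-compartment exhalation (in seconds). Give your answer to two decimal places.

1.82

R = (PIP − Pplat)/V̇ = (34.0 − 22.5) / 0.85 = 11.5/0.85 = 13.529 cmH2O·s/L.
C = Vt/(Pplat − PEEP) = 480.0 / (22.5 − 10) = 480.0/12.5 = 38.4 mL/cmH2O.
τ = R × C = 13.529 × 0.0384 L/cmH2O = 0.5195 s.
t = −τ·ln(1 − 0.97) = −0.5195·ln(0.03) = 1.822 s.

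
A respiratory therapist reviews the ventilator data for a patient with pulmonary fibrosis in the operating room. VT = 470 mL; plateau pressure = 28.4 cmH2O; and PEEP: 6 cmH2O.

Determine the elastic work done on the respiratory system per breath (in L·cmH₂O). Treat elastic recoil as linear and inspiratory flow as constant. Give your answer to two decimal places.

Elastic work ≈ ½ × (Pplat − PEEP) × Vt = 0.5 × (28.4 − 6) × 0.470 L = 0.5 × 22.4 × 0.470 = 5.264 L·cmH2O.

5.26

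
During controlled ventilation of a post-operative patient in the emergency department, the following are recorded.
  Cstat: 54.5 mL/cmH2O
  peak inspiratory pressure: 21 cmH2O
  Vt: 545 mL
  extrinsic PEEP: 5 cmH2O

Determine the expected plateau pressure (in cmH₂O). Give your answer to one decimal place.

Pplat = PEEP + Vt / Cstat = 5 + 545 / 54.5 = 5 + 10.0 = 15.0 cmH2O.

15.0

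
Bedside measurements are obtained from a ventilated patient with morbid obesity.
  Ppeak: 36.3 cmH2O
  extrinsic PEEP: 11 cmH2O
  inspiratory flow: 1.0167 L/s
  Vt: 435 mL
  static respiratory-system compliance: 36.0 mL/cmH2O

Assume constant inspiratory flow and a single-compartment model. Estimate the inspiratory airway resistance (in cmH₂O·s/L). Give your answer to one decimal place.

13.0

Equation of motion (constant flow): PIP = Vt/C + R·V̇ + PEEP.
R·V̇ = PIP − Vt/C − PEEP = 36.3 − 435/36.0 − 11 = 36.3 − 12.083 − 11 = 13.217 cmH2O.
R = 13.217 / 1.0167 = 13.0 cmH2O·s/L.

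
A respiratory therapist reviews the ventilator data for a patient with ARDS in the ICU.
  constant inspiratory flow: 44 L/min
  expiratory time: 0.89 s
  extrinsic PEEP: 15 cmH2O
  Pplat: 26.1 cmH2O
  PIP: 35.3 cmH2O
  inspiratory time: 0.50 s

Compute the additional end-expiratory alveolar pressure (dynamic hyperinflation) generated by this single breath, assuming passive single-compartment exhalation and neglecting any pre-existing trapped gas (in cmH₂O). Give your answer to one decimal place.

1.3

Flow: 44 L/min ÷ 60 = 0.7333 L/s.
Vt = flow × Ti = 0.7333 L/s × 0.50 s × 1000 mL/L = 366.65 mL.
R = (PIP − Pplat)/V̇ = (35.3 − 26.1) / 0.7333 = 9.2/0.7333 = 12.546 cmH2O·s/L.
C = Vt/(Pplat − PEEP) = 366.65 / (26.1 − 15) = 366.65/11.1 = 33.032 mL/cmH2O.
τ = R × C = 12.546 × 0.03303 L/cmH2O = 0.4144 s.
Fraction remaining = e^(−Te/τ) = e^(−0.89/0.4144) = 0.1168; trapped volume = 366.65 × 0.1168 = 42.825 mL.
Additional alveolar pressure from trapping ≈ V_trapped / C = 42.825 / 33.032 = 1.296 cmH2O.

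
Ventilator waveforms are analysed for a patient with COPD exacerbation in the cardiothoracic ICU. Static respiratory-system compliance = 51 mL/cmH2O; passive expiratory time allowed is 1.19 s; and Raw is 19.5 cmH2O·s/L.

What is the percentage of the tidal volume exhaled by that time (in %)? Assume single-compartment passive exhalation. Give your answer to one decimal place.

69.8

τ = R × C = 19.5 × 51 mL/cmH2O = 19.5 × 0.051 L/cmH2O = 0.9945 s.
Passive exhalation: V(t)/V₀ = e^(−t/τ) = e^(−1.19/0.9945) = 0.3022.
Fraction exhaled = 1 − 0.3022 = 0.6978 → 69.78%.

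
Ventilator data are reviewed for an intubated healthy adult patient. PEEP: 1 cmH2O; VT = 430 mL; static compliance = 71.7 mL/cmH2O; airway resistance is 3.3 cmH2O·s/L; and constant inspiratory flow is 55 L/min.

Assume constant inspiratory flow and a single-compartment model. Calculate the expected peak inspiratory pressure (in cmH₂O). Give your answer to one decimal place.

Flow: 55 L/min ÷ 60 = 0.9167 L/s.
Equation of motion (constant flow): PIP = Vt/C + R·V̇ + PEEP.
PIP = 430/71.7 + 3.3×0.9167 + 1 = 5.997 + 3.025 + 1 = 10.022 cmH2O.

10.0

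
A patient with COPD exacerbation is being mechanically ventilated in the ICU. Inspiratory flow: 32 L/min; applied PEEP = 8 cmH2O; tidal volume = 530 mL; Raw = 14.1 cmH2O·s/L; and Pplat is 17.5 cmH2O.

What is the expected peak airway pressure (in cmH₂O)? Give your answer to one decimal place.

25.0

Flow: 32 L/min ÷ 60 = 0.5333 L/s.
PIP = Pplat + Raw × flow = 17.5 + 14.1 × 0.5333 = 17.5 + 7.52 = 25.02 cmH2O.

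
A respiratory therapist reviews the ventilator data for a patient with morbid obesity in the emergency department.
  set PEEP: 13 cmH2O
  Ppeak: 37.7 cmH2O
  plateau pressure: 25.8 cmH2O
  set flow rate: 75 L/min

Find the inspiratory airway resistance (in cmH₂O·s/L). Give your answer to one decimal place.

9.5

Flow: 75 L/min ÷ 60 = 1.25 L/s.
Raw = (PIP − Pplat) / flow = (37.7 − 25.8) / 1.25 = 11.9 / 1.25 = 9.52 cmH2O·s/L.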